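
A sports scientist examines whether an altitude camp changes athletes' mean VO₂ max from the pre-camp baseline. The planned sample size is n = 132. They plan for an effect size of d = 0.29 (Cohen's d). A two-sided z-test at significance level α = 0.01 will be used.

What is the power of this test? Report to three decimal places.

Noncentrality parameter: δ = d·√n = 0.29 × √132 = 3.3318
Critical value for a two-sided test at α = 0.01: z_{α/2} = 2.576.
Power = Φ(δ − 2.576) + Φ(−δ − 2.576) = Φ(0.756) + Φ(-5.908) = 0.7752 + 0.0000 = 0.7752.

Power ≈ 0.775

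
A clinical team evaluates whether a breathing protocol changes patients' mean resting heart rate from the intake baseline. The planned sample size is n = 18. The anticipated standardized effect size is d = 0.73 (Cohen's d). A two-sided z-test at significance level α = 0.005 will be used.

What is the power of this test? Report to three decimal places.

Power ≈ 0.614

Noncentrality parameter: δ = d·√n = 0.73 × √18 = 3.0971
Critical value for a two-sided test at α = 0.005: z_{α/2} = 2.807.
Power = Φ(δ − 2.807) + Φ(−δ − 2.807) = Φ(0.290) + Φ(-5.904) = 0.6141 + 0.0000 = 0.6141.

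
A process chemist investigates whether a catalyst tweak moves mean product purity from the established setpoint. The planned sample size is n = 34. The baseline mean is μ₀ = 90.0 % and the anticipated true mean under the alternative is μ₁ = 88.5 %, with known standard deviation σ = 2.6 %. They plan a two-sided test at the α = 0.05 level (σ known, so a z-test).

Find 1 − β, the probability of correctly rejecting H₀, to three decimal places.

Standardized effect: d = |μ₁ − μ₀| / σ = |88.5 − 90.0| / 2.6 = 0.5769
Noncentrality parameter: δ = d·√n = 0.5769 × √34 = 3.3640
Critical value for a two-sided test at α = 0.05: z_{α/2} = 1.960.
Power = Φ(δ − 1.960) + Φ(−δ − 1.960) = Φ(1.404) + Φ(-5.324) = 0.9198 + 0.0000 = 0.9198.

Power ≈ 0.920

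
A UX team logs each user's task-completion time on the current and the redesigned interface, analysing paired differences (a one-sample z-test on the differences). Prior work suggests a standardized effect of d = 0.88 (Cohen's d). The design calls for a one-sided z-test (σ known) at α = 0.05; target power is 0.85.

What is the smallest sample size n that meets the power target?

n = 10

Set Φ(δ − 1.645) = 0.85; then δ − 1.645 = Φ⁻¹(0.85) = 1.036, giving δ = 2.681.
δ = d·√n ⇒ n = (δ/d)² = (2.681 / 0.88)² = 9.28.
Rounding up, n = 10.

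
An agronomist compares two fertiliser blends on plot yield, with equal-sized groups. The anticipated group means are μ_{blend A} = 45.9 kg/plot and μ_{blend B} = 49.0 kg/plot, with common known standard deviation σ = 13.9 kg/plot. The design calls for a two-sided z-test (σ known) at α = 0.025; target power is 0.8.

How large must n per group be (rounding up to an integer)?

Standardized effect: d = |μ_{blend A} − μ_{blend B}| / σ = |45.9 − 49.0| / 13.9 = 0.2230
Set Φ(δ − 2.241) = 0.8; then δ − 2.241 = Φ⁻¹(0.8) = 0.842, giving δ = 3.083.
(Ignoring the negligible lower-tail rejection probability gives the usual closed-form inversion.)
δ = d·√(n/2) ⇒ n = 2(δ/d)² = 2 × (3.083 / 0.2230)² = 382.20.
Round up to the next whole unit.

n = 383 per group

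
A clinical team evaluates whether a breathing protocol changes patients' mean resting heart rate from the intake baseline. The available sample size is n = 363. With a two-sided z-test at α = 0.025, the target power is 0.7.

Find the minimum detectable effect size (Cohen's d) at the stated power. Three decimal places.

Need Φ(δ − 2.241) = 0.7, so δ = 2.241 + 0.524 = 2.766.
(The second rejection-region term Φ(−δ − z_{α/2}) is negligible and dropped.)
δ = d·√n ⇒ d = δ/√n = 2.766/√363 = 0.1452.

d ≈ 0.145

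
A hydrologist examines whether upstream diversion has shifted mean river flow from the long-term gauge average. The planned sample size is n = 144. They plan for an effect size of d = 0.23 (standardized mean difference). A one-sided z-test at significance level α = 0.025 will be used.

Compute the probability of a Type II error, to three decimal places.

β ≈ 0.212

Noncentrality parameter: λ = d·√n = 0.23 × √144 = 2.7600
One-sided α = 0.025 → critical value z_{0.025} = 1.960.
Power = Φ(λ − 1.960) = Φ(0.800) = 0.7882.
Type II error: β = 1 − power = 1 − 0.7882 = 0.2118.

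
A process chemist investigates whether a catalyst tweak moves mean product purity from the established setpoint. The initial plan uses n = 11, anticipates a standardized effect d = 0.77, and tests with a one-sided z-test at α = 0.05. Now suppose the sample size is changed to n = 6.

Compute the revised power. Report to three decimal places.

With n = 6: δ = d·√n = 0.77 × √6 = 1.8861. Critical value z_{0.05} = 1.645.
Revised power = Φ(δ − 1.645) = Φ(0.241) = 0.5953.

Power ≈ 0.595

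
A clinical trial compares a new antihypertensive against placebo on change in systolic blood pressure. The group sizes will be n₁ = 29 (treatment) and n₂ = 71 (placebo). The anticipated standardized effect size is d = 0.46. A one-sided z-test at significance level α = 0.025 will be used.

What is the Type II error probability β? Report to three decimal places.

β ≈ 0.449

Noncentrality parameter: δ = d / √(1/n₁ + 1/n₂) = 0.46 / √(1/29 + 1/71) = 2.0873
One-sided α = 0.025 → critical value z_{0.025} = 1.960.
Power = P(Z > 1.960 − δ) = Φ(0.127) = 0.5507.
Type II error: β = 1 − power = 1 − 0.5507 = 0.4493.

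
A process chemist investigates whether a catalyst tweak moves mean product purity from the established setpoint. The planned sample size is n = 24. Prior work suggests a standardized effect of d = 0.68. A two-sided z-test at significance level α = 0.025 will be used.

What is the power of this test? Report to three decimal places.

Noncentrality parameter: δ = d·√n = 0.68 × √24 = 3.3313
Critical value for a two-sided test at α = 0.025: z_{α/2} = 2.241.
Power = Φ(δ − 2.241) + Φ(−δ − 2.241) = Φ(1.090) + Φ(-5.573) = 0.8621 + 0.0000 = 0.8621.

Power ≈ 0.862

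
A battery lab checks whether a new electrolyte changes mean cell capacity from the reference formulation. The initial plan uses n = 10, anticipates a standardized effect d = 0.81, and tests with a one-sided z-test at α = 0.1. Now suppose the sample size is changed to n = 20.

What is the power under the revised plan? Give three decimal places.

Power ≈ 0.990

With n = 20: δ = d·√n = 0.81 × √20 = 3.6224. Critical value z_{0.1} = 1.282.
Revised power = Φ(δ − 1.282) = Φ(2.341) = 0.9904.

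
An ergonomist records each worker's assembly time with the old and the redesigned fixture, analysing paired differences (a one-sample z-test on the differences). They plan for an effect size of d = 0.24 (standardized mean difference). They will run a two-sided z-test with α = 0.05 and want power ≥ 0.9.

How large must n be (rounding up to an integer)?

n = 183

Set Φ(δ − 1.960) = 0.9; then δ − 1.960 = Φ⁻¹(0.9) = 1.282, giving δ = 3.242.
(Ignoring the negligible lower-tail rejection probability gives the usual closed-form inversion.)
δ = d·√n ⇒ n = (δ/d)² = (3.242 / 0.24)² = 182.42.
Rounding up, n = 183.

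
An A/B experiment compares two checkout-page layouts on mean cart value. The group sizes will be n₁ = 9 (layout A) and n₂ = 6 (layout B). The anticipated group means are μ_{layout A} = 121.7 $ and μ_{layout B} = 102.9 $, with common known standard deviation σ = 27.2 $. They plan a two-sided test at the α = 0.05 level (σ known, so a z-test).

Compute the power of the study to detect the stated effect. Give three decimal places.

Power ≈ 0.259

Standardized effect: d = |μ_{layout A} − μ_{layout B}| / σ = |121.7 − 102.9| / 27.2 = 0.6912
Noncentrality parameter: δ = d / √(1/n₁ + 1/n₂) = 0.6912 / √(1/9 + 1/6) = 1.3114
Critical value for a two-sided test at α = 0.05: z_{α/2} = 1.960.
Power = Φ(δ − 1.960) + Φ(−δ − 1.960) = Φ(-0.649) + Φ(-3.271) = 0.2583 + 0.0005 = 0.2589.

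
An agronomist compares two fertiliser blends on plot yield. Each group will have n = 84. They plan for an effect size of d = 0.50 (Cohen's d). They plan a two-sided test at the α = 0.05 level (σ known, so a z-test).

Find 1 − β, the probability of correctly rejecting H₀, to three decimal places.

Noncentrality parameter: δ = d·√(n/2) = 0.50 × √(84/2) = 3.2404
Critical value for a two-sided test at α = 0.05: z_{α/2} = 1.960.
Power = Φ(δ − 1.960) + Φ(−δ − 1.960) = Φ(1.280) + Φ(-5.200) = 0.8998 + 0.0000 = 0.8998.

Power ≈ 0.900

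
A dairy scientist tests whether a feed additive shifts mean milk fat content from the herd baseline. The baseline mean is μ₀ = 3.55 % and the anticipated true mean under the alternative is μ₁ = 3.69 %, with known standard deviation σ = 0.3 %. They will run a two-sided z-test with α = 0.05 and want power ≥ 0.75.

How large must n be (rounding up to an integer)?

n = 32

Standardized effect: d = |μ₁ − μ₀| / σ = |3.69 − 3.55| / 0.3 = 0.4667
Set Φ(δ − 1.960) = 0.75; then δ − 1.960 = Φ⁻¹(0.75) = 0.674, giving δ = 2.634.
(Ignoring the negligible lower-tail rejection probability gives the usual closed-form inversion.)
δ = d·√n ⇒ n = (δ/d)² = (2.634 / 0.4667)² = 31.87.
Round up to the next whole unit.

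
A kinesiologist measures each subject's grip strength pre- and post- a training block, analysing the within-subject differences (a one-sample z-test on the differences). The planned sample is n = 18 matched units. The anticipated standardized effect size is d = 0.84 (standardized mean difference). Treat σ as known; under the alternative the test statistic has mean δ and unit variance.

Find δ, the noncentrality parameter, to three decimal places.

The noncentrality parameter scales effect size by the design's sample-size factor: δ = d·√n = 0.84 × √18 = 3.5638

δ ≈ 3.564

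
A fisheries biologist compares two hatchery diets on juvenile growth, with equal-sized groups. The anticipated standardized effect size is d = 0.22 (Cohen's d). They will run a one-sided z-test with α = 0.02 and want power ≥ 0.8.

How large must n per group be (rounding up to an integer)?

n = 347 per group

Set Φ(δ − 2.054) = 0.8; then δ − 2.054 = Φ⁻¹(0.8) = 0.842, giving δ = 2.895.
δ = d·√(n/2) ⇒ n = 2(δ/d)² = 2 × (2.895 / 0.22)² = 346.41.
Round up to the next whole unit.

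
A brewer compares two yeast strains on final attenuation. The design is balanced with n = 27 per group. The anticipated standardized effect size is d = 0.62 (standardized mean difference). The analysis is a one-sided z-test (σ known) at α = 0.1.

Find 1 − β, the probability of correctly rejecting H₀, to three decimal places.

Power ≈ 0.840

Noncentrality parameter: δ = d·√(n/2) = 0.62 × √(27/2) = 2.2780
Critical value for a one-sided test at α = 0.1: z_α = 1.282.
Power = P(Z > 1.282 − δ) = Φ(0.996) = 0.8405.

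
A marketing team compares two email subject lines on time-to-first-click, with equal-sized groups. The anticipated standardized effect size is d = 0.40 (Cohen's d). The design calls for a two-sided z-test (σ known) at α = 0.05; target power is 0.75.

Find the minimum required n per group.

n = 87 per group

Set Φ(δ − 1.960) = 0.75; then δ − 1.960 = Φ⁻¹(0.75) = 0.674, giving δ = 2.634.
(The Φ(−δ − z_{α/2}) term is vanishingly small for δ > 0 and is dropped in the standard sample-size formula.)
δ = d·√(n/2) ⇒ n = 2(δ/d)² = 2 × (2.634 / 0.40)² = 86.75.
Rounding up, n = 87 per group.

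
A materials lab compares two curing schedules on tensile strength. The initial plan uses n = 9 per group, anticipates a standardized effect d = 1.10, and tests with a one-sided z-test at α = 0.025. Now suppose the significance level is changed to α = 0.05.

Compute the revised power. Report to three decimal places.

δ = d·√(n/2) = 1.10 × √(9/2) = 2.3335 (unchanged). New critical value: z_{0.05} = 1.645.
Revised power = Φ(δ − 1.645) = Φ(0.689) = 0.7545.

Power ≈ 0.754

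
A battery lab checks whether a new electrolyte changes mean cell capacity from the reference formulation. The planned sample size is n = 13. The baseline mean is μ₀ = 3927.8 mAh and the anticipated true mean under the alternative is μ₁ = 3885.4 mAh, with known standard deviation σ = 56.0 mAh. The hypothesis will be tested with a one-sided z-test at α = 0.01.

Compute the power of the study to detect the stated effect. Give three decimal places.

Standardized effect: d = |μ₁ − μ₀| / σ = |3885.4 − 3927.8| / 56.0 = 0.7571
Noncentrality parameter: δ = d·√n = 0.7571 × √13 = 2.7299
One-sided α = 0.01 → critical value z_{0.01} = 2.326.
Power = P(Z > 2.326 − δ) = Φ(0.404) = 0.6567.

Power ≈ 0.657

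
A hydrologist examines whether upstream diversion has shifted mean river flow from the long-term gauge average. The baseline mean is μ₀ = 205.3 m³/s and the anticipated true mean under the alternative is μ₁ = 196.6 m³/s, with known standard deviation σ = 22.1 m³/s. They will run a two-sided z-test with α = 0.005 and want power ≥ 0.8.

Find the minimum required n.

n = 86

Standardized effect: d = |μ₁ − μ₀| / σ = |196.6 − 205.3| / 22.1 = 0.3937
Set Φ(δ − 2.807) = 0.8; then δ − 2.807 = Φ⁻¹(0.8) = 0.842, giving δ = 3.649.
(For δ > 0 the lower-tail rejection region contributes negligibly to power, so the one-term inversion is standard.)
δ = d·√n ⇒ n = (δ/d)² = (3.649 / 0.3937)² = 85.90.
Rounding up, n = 86.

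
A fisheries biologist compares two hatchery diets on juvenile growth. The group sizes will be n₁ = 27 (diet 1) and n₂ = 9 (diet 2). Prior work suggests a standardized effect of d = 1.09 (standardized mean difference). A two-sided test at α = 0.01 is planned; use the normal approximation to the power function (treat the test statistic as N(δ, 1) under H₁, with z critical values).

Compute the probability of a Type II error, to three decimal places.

Noncentrality parameter: δ = d / √(1/n₁ + 1/n₂) = 1.09 / √(1/27 + 1/9) = 2.8319
Critical value for a two-sided test at α = 0.01: z_{α/2} = 2.576.
Power = Φ(δ − 2.576) + Φ(−δ − 2.576) = Φ(0.256) + Φ(-5.408) = 0.6011 + 0.0000 = 0.6011.
Type II error: β = 1 − power = 1 − 0.6011 = 0.3989.

β ≈ 0.399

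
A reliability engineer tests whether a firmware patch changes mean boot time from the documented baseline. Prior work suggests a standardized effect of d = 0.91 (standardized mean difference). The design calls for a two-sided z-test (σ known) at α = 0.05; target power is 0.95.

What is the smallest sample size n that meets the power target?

n = 16

For power 0.95 need Φ(δ − z_{0.025}) = 0.95, so δ = z_{0.025} + z_{0.05} = 1.960 + 1.645 = 3.605.
(For δ > 0 the lower-tail rejection region contributes negligibly to power, so the one-term inversion is standard.)
δ = d·√n ⇒ n = (δ/d)² = (3.605 / 0.91)² = 15.69.
Round up to the next whole unit.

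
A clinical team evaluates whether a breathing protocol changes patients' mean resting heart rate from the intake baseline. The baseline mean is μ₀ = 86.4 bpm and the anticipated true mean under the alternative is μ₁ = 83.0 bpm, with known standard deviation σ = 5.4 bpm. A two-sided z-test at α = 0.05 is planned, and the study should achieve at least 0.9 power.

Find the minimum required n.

Standardized effect: d = |μ₁ − μ₀| / σ = |83.0 − 86.4| / 5.4 = 0.6296
For power 0.9 need Φ(δ − z_{0.025}) = 0.9, so δ = z_{0.025} + z_{0.10} = 1.960 + 1.282 = 3.242.
(For δ > 0 the lower-tail rejection region contributes negligibly to power, so the one-term inversion is standard.)
δ = d·√n ⇒ n = (δ/d)² = (3.242 / 0.6296)² = 26.50.
Rounding up, n = 27.

n = 27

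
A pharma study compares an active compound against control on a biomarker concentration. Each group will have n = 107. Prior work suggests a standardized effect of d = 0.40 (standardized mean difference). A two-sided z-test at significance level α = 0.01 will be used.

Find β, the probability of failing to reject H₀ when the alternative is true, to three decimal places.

Noncentrality parameter: δ = d·√(n/2) = 0.40 × √(107/2) = 2.9257
Two-sided α = 0.01 → critical value z_{0.005} = 2.576.
Power = Φ(δ − 2.576) + Φ(−δ − 2.576) = Φ(0.350) + Φ(-5.502) = 0.6368 + 0.0000 = 0.6368.
Type II error: β = 1 − power = 1 − 0.6368 = 0.3632.

β ≈ 0.363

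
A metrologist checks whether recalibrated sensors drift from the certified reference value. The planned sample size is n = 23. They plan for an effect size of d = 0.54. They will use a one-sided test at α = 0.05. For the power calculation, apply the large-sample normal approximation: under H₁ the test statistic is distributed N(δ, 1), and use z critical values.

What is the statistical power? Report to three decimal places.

Noncentrality parameter: δ = d·√n = 0.54 × √23 = 2.5897
Critical value for a one-sided test at α = 0.05: z_α = 1.645.
Power = Φ(δ − 1.645) = Φ(0.945) = 0.8276.

Power ≈ 0.828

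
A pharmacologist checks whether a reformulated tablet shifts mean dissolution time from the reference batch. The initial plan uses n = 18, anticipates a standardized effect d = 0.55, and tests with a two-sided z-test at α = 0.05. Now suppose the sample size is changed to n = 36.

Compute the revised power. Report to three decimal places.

Power ≈ 0.910

With n = 36: δ = d·√n = 0.55 × √36 = 3.3000. Critical value z_{0.025} = 1.960.
Revised power = Φ(δ − 1.960) + Φ(−δ − 1.960) = Φ(1.340) + Φ(-5.260) = 0.9099 + 0.0000 = 0.9099.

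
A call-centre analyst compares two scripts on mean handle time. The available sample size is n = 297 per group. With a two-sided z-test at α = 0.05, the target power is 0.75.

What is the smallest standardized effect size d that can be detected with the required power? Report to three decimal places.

d ≈ 0.216

Need Φ(δ − 1.960) = 0.75, so δ = 1.960 + 0.674 = 2.634.
(The second rejection-region term Φ(−δ − z_{α/2}) is negligible and dropped.)
δ = d·√(n/2) ⇒ d = δ/√(n/2) = 2.634/√(297/2) = 0.2162.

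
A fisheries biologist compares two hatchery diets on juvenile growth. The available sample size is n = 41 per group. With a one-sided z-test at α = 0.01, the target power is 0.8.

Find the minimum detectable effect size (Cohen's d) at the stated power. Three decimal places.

d ≈ 0.700

Need Φ(δ − 2.326) = 0.8, so δ = 2.326 + 0.842 = 3.168.
δ = d·√(n/2) ⇒ d = δ/√(n/2) = 3.168/√(41/2) = 0.6997.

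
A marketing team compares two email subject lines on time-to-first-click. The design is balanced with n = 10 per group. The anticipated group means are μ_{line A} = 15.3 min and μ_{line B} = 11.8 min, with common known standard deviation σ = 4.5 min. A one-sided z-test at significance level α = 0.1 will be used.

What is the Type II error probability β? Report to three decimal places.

β ≈ 0.324

Standardized effect: d = |μ_{line A} − μ_{line B}| / σ = |15.3 − 11.8| / 4.5 = 0.7778
Noncentrality parameter: δ = d·√(n/2) = 0.7778 × √(10/2) = 1.7392
One-sided α = 0.1 → critical value z_{0.1} = 1.282.
Power = P(Z > 1.282 − δ) = Φ(0.458) = 0.6764.
Type II error: β = 1 − power = 1 − 0.6764 = 0.3236.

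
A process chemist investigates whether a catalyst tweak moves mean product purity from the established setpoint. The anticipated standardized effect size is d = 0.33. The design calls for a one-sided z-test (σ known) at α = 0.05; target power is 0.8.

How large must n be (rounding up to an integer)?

n = 57

For power 0.8 need Φ(δ − z_{0.05}) = 0.8, so δ = z_{0.05} + z_{0.20} = 1.645 + 0.842 = 2.486.
δ = d·√n ⇒ n = (δ/d)² = (2.486 / 0.33)² = 56.77.
Rounding up, n = 57.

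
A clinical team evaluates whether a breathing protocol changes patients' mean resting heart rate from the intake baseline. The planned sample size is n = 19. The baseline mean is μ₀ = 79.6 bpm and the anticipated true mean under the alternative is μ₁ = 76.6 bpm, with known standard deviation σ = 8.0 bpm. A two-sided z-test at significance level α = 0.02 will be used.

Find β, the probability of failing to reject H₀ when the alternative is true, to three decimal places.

Standardized effect: d = |μ₁ − μ₀| / σ = |76.6 − 79.6| / 8.0 = 0.3750
Noncentrality parameter: δ = d·√n = 0.3750 × √19 = 1.6346
Two-sided α = 0.02 → critical value z_{0.01} = 2.326.
Power = Φ(δ − 2.326) + Φ(−δ − 2.326) = Φ(-0.692) + Φ(-3.961) = 0.2445 + 0.0000 = 0.2446.
Type II error: β = 1 − power = 1 − 0.2446 = 0.7554.

β ≈ 0.755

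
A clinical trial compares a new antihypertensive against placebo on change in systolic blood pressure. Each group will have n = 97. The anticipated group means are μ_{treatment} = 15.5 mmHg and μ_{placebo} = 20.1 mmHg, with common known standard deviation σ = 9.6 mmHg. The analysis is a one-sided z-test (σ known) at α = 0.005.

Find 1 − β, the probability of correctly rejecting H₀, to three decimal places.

Power ≈ 0.777

Standardized effect: d = |μ_{treatment} − μ_{placebo}| / σ = |15.5 − 20.1| / 9.6 = 0.4792
Noncentrality parameter: δ = d·√(n/2) = 0.4792 × √(97/2) = 3.3370
Critical value for a one-sided test at α = 0.005: z_α = 2.576.
Power = P(Z > 2.576 − δ) = Φ(0.761) = 0.7767.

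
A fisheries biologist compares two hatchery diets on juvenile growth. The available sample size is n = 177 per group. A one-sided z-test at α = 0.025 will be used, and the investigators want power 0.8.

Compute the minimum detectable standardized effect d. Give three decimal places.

Required noncentrality: δ = z_{0.025} + z_{0.20} = 1.960 + 0.842 = 2.802.
δ = d·√(n/2) ⇒ d = δ/√(n/2) = 2.802/√(177/2) = 0.2978.

d ≈ 0.298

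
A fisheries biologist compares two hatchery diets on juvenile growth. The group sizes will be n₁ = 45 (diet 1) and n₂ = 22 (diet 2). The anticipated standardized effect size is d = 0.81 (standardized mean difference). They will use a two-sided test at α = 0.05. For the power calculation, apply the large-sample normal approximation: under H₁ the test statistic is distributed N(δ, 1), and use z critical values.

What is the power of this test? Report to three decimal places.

Noncentrality parameter: δ = d / √(1/n₁ + 1/n₂) = 0.81 / √(1/45 + 1/22) = 3.1136
Critical value for a two-sided test at α = 0.05: z_{α/2} = 1.960.
Power = Φ(δ − 1.960) + Φ(−δ − 1.960) = Φ(1.154) + Φ(-5.074) = 0.8757 + 0.0000 = 0.8757.

Power ≈ 0.876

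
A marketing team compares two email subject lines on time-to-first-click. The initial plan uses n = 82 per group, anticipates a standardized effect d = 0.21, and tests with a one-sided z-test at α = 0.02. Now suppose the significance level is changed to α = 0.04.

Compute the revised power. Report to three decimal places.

Power ≈ 0.342

δ = d·√(n/2) = 0.21 × √(82/2) = 1.3447 (unchanged). New critical value: z_{0.04} = 1.751.
Revised power = P(Z > 1.751 − δ) = Φ(-0.406) = 0.3424.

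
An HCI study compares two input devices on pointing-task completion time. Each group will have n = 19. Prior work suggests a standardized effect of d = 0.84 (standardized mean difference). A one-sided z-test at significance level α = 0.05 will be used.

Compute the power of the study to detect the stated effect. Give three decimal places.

Noncentrality parameter: δ = d·√(n/2) = 0.84 × √(19/2) = 2.5891
One-sided α = 0.05 → critical value z_{0.05} = 1.645.
Power = P(Z > 1.645 − δ) = Φ(0.944) = 0.8275.

Power ≈ 0.827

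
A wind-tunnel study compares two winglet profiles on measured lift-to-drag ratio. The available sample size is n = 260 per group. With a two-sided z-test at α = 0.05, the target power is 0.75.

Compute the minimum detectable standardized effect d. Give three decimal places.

d ≈ 0.231

Required noncentrality: δ = z_{0.025} + z_{0.25} = 1.960 + 0.674 = 2.634.
(Lower-tail contribution to power is negligible for δ > 0.)
δ = d·√(n/2) ⇒ d = δ/√(n/2) = 2.634/√(260/2) = 0.2311.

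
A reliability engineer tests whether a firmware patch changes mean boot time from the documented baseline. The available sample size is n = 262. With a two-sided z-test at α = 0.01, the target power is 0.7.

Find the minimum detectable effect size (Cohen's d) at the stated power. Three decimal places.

Required noncentrality: δ = z_{0.005} + z_{0.30} = 2.576 + 0.524 = 3.100.
(The second rejection-region term Φ(−δ − z_{α/2}) is negligible and dropped.)
δ = d·√n ⇒ d = δ/√n = 3.100/√262 = 0.1915.

d ≈ 0.192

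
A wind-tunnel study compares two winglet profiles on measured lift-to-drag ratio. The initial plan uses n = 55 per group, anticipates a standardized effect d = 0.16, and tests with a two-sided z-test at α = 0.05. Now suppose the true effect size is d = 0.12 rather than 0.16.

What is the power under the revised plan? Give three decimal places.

Power ≈ 0.096

With d = 0.12: δ = d·√(n/2) = 0.12 × √(55/2) = 0.6293. Critical value z_{0.025} = 1.960.
Revised power = Φ(δ − 1.960) + Φ(−δ − 1.960) = Φ(-1.331) + Φ(-2.589) = 0.0916 + 0.0048 = 0.0965.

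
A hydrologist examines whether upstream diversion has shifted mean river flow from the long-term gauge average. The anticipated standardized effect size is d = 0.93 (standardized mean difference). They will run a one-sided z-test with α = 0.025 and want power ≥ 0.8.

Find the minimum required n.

n = 10

Set Φ(δ − 1.960) = 0.8; then δ − 1.960 = Φ⁻¹(0.8) = 0.842, giving δ = 2.802.
δ = d·√n ⇒ n = (δ/d)² = (2.802 / 0.93)² = 9.07.
Rounding up, n = 10.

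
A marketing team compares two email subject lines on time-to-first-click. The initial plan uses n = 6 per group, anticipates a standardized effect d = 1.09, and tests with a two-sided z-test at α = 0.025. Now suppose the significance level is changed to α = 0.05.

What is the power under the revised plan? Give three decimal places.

δ = d·√(n/2) = 1.09 × √(6/2) = 1.8879 (unchanged). New critical value: z_{0.025} = 1.960.
Revised power = Φ(δ − 1.960) + Φ(−δ − 1.960) = Φ(-0.072) + Φ(-3.848) = 0.4713 + 0.0001 = 0.4713.

Power ≈ 0.471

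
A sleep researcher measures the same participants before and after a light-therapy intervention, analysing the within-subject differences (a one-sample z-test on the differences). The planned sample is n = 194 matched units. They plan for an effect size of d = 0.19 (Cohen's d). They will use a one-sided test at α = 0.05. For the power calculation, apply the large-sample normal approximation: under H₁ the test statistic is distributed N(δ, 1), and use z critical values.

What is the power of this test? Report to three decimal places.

Power ≈ 0.842

Noncentrality parameter: δ = d·√n = 0.19 × √194 = 2.6464
One-sided α = 0.05 → critical value z_{0.05} = 1.645.
Power = P(Z > 1.645 − δ) = Φ(1.002) = 0.8417.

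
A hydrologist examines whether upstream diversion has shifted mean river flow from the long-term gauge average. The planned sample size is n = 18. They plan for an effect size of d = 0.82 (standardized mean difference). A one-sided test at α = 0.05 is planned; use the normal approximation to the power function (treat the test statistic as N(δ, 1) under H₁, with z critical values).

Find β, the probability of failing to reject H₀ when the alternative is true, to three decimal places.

β ≈ 0.033

Noncentrality parameter: δ = d·√n = 0.82 × √18 = 3.4790
Critical value for a one-sided test at α = 0.05: z_α = 1.645.
Power = Φ(δ − 1.645) = Φ(1.834) = 0.9667.
Type II error: β = 1 − power = 1 − 0.9667 = 0.0333.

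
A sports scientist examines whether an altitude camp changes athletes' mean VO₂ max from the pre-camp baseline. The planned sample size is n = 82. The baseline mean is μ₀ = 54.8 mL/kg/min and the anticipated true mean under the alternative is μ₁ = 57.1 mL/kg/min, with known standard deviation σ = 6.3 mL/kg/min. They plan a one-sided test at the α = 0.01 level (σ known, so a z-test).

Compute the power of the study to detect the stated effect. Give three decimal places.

Power ≈ 0.836

Standardized effect: d = |μ₁ − μ₀| / σ = |57.1 − 54.8| / 6.3 = 0.3651
Noncentrality parameter: δ = d·√n = 0.3651 × √82 = 3.3059
Critical value for a one-sided test at α = 0.01: z_α = 2.326.
Power = Φ(δ − 2.326) = Φ(0.980) = 0.8364.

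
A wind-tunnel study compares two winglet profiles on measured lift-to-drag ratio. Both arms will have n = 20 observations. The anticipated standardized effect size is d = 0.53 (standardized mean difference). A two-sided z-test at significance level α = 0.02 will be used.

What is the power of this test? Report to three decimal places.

Power ≈ 0.258

Noncentrality parameter: δ = d·√(n/2) = 0.53 × √(20/2) = 1.6760
Critical value for a two-sided test at α = 0.02: z_{α/2} = 2.326.
Power = Φ(δ − 2.326) + Φ(−δ − 2.326) = Φ(-0.650) + Φ(-4.002) = 0.2577 + 0.0000 = 0.2578.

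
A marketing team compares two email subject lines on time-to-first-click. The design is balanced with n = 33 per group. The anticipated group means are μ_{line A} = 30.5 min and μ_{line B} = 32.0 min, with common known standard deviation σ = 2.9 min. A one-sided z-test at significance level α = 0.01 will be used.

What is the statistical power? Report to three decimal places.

Standardized effect: d = |μ_{line A} − μ_{line B}| / σ = |30.5 − 32.0| / 2.9 = 0.5172
Noncentrality parameter: δ = d·√(n/2) = 0.5172 × √(33/2) = 2.1010
One-sided α = 0.01 → critical value z_{0.01} = 2.326.
Power = Φ(δ − 2.326) = Φ(-0.225) = 0.4109.

Power ≈ 0.411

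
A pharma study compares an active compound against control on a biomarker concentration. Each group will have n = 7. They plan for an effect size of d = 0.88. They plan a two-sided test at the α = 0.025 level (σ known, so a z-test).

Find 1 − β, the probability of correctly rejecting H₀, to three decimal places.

Power ≈ 0.276

Noncentrality parameter: δ = d·√(n/2) = 0.88 × √(7/2) = 1.6463
Critical value for a two-sided test at α = 0.025: z_{α/2} = 2.241.
Power = Φ(δ − 2.241) + Φ(−δ − 2.241) = Φ(-0.595) + Φ(-3.888) = 0.2759 + 0.0001 = 0.2759.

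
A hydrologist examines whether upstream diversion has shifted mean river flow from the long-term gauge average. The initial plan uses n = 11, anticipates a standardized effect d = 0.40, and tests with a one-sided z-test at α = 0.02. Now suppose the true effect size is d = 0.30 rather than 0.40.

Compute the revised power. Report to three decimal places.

With d = 0.30: δ = d·√n = 0.30 × √11 = 0.9950. Critical value z_{0.02} = 2.054.
Revised power = Φ(δ − 2.054) = Φ(-1.059) = 0.1449.

Power ≈ 0.145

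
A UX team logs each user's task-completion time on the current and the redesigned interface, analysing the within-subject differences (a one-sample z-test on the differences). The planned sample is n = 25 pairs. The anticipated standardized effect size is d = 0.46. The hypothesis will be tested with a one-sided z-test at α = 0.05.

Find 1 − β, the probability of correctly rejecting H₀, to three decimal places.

Noncentrality parameter: δ = d·√n = 0.46 × √25 = 2.3000
One-sided α = 0.05 → critical value z_{0.05} = 1.645.
Power = Φ(δ − 1.645) = Φ(0.655) = 0.7438.

Power ≈ 0.744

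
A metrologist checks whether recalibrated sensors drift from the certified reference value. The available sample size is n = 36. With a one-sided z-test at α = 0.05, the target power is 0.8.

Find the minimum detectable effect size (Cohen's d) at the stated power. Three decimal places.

Required noncentrality: δ = z_{0.05} + z_{0.20} = 1.645 + 0.842 = 2.486.
δ = d·√n ⇒ d = δ/√n = 2.486/√36 = 0.4144.

d ≈ 0.414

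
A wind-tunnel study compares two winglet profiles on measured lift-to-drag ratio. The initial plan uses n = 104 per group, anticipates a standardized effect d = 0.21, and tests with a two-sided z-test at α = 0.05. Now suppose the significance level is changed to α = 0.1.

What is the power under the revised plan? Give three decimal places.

Power ≈ 0.449

δ = d·√(n/2) = 0.21 × √(104/2) = 1.5143 (unchanged). New critical value: z_{0.05} = 1.645.
Revised power = Φ(δ − 1.645) + Φ(−δ − 1.645) = Φ(-0.131) + Φ(-3.159) = 0.4481 + 0.0008 = 0.4489.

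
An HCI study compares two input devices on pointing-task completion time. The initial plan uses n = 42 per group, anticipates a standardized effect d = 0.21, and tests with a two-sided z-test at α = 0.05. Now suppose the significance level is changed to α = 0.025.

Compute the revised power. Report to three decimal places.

δ = d·√(n/2) = 0.21 × √(42/2) = 0.9623 (unchanged). New critical value: z_{0.0125} = 2.241.
Revised power = Φ(δ − 2.241) + Φ(−δ − 2.241) = Φ(-1.279) + Φ(-3.204) = 0.1004 + 0.0007 = 0.1011.

Power ≈ 0.101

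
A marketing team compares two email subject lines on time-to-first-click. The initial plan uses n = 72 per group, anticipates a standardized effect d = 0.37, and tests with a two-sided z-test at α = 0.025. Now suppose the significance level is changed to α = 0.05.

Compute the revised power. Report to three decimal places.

δ = d·√(n/2) = 0.37 × √(72/2) = 2.2200 (unchanged). New critical value: z_{0.025} = 1.960.
Revised power = Φ(δ − 1.960) + Φ(−δ − 1.960) = Φ(0.260) + Φ(-4.180) = 0.6026 + 0.0000 = 0.6026.

Power ≈ 0.603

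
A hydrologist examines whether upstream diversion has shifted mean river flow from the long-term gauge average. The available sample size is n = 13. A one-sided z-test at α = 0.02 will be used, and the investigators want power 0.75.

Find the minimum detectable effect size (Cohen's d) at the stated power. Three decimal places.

d ≈ 0.757

Required noncentrality: δ = z_{0.02} + z_{0.25} = 2.054 + 0.674 = 2.728.
δ = d·√n ⇒ d = δ/√n = 2.728/√13 = 0.7567.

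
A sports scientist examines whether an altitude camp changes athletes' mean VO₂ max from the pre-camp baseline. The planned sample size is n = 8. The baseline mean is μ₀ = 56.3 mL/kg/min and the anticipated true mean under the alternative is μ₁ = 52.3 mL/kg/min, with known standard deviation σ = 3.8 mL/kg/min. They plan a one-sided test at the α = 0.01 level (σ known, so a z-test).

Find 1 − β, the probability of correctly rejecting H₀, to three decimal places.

Standardized effect: d = |μ₁ − μ₀| / σ = |52.3 − 56.3| / 3.8 = 1.0526
Noncentrality parameter: δ = d·√n = 1.0526 × √8 = 2.9773
One-sided α = 0.01 → critical value z_{0.01} = 2.326.
Power = P(Z > 2.326 − δ) = Φ(0.651) = 0.7425.

Power ≈ 0.742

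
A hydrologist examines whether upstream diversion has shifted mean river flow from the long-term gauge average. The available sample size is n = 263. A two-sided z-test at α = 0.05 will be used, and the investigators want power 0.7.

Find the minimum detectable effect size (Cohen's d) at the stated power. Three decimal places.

Required noncentrality: δ = z_{0.025} + z_{0.30} = 1.960 + 0.524 = 2.484.
(Lower-tail contribution to power is negligible for δ > 0.)
δ = d·√n ⇒ d = δ/√n = 2.484/√263 = 0.1532.

d ≈ 0.153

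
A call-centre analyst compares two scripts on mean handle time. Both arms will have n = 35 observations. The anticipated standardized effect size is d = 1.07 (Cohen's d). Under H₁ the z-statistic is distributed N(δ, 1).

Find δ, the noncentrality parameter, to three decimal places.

δ = d·√(n/2) = 1.07 × √(35/2) = 4.4761

δ ≈ 4.476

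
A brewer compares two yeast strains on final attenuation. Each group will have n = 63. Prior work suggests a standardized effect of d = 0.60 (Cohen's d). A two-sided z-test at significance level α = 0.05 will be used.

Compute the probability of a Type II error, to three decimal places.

β ≈ 0.080

Noncentrality parameter: δ = d·√(n/2) = 0.60 × √(63/2) = 3.3675
Critical value for a two-sided test at α = 0.05: z_{α/2} = 1.960.
Power = Φ(δ − 1.960) + Φ(−δ − 1.960) = Φ(1.408) + Φ(-5.327) = 0.9204 + 0.0000 = 0.9204.
Type II error: β = 1 − power = 1 − 0.9204 = 0.0796.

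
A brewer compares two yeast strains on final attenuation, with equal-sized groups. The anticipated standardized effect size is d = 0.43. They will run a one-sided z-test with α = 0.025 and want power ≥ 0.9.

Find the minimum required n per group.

n = 114 per group

Set Φ(δ − 1.960) = 0.9; then δ − 1.960 = Φ⁻¹(0.9) = 1.282, giving δ = 3.242.
δ = d·√(n/2) ⇒ n = 2(δ/d)² = 2 × (3.242 / 0.43)² = 113.66.
Round up to the next whole unit.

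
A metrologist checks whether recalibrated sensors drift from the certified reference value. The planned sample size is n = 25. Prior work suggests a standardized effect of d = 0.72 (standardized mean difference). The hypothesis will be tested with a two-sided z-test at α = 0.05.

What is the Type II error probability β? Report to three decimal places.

Noncentrality parameter: δ = d·√n = 0.72 × √25 = 3.6000
Two-sided α = 0.05 → critical value z_{0.025} = 1.960.
Power = Φ(δ − 1.960) + Φ(−δ − 1.960) = Φ(1.640) + Φ(-5.560) = 0.9495 + 0.0000 = 0.9495.
Type II error: β = 1 − power = 1 − 0.9495 = 0.0505.

β ≈ 0.050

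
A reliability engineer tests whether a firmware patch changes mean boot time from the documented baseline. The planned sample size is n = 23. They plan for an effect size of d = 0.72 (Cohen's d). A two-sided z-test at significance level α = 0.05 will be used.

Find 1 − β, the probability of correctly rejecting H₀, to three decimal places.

Noncentrality parameter: δ = d·√n = 0.72 × √23 = 3.4530
Two-sided α = 0.05 → critical value z_{0.025} = 1.960.
Power = Φ(δ − 1.960) + Φ(−δ − 1.960) = Φ(1.493) + Φ(-5.413) = 0.9323 + 0.0000 = 0.9323.

Power ≈ 0.932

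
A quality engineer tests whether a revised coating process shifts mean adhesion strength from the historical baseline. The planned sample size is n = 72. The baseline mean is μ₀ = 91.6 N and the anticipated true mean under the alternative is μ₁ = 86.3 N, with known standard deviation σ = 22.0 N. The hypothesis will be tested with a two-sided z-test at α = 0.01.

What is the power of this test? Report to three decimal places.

Power ≈ 0.297

Standardized effect: d = |μ₁ − μ₀| / σ = |86.3 − 91.6| / 22.0 = 0.2409
Noncentrality parameter: δ = d·√n = 0.2409 × √72 = 2.0442
Two-sided α = 0.01 → critical value z_{0.005} = 2.576.
Power = Φ(δ − 2.576) + Φ(−δ − 2.576) = Φ(-0.532) + Φ(-4.620) = 0.2975 + 0.0000 = 0.2975.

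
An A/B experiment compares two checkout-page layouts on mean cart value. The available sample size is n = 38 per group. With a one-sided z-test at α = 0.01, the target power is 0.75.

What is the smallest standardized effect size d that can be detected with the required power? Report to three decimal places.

Need Φ(δ − 2.326) = 0.75, so δ = 2.326 + 0.674 = 3.001.
δ = d·√(n/2) ⇒ d = δ/√(n/2) = 3.001/√(38/2) = 0.6884.

d ≈ 0.688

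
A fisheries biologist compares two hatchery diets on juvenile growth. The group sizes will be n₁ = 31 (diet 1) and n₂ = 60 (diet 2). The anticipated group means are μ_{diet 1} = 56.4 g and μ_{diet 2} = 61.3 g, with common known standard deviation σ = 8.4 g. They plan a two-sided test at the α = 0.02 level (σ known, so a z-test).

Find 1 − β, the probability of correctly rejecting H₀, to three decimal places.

Power ≈ 0.622

Standardized effect: d = |μ_{diet 1} − μ_{diet 2}| / σ = |56.4 − 61.3| / 8.4 = 0.5833
Noncentrality parameter: δ = d / √(1/n₁ + 1/n₂) = 0.5833 / √(1/31 + 1/60) = 2.6373
Critical value for a two-sided test at α = 0.02: z_{α/2} = 2.326.
Power = Φ(δ − 2.326) + Φ(−δ − 2.326) = Φ(0.311) + Φ(-4.964) = 0.6221 + 0.0000 = 0.6221.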